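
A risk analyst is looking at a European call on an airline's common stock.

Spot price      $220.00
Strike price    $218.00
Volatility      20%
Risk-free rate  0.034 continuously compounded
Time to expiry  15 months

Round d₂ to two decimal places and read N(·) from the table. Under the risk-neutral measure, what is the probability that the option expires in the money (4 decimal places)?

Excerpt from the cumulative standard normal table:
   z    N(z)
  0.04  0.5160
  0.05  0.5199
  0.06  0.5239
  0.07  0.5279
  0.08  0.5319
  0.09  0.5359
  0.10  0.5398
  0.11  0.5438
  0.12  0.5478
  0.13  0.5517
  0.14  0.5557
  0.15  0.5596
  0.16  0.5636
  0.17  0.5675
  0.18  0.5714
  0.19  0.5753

σ√T = 0.2 × 1.1180 = 0.2236
d₁ = [ln(220/218) + (0.034 + 0.2²/2)·1.25] / 0.2236 = [0.0091 + 0.0675] / 0.2236 = 0.3427 ≈ 0.34
d₂ = d₁ − σ√T = 0.3427 − 0.2236 = 0.1191 ≈ 0.12
Risk-neutral Pr[S_T > K] = N(d₂) = N(0.12) = 0.5478

0.5478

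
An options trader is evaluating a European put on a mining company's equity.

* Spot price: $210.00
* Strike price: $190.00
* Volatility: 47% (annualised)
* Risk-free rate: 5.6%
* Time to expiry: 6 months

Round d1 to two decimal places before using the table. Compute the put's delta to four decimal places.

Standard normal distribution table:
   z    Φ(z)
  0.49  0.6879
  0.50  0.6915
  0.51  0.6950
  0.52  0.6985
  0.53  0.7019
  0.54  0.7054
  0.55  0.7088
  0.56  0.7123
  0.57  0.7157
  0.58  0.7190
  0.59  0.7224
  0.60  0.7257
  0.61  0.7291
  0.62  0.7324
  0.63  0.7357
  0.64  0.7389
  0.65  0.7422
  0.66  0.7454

T = 0.5;  σ√T = 0.3323
ln(S/K) + (r + σ²/2)T = ln(210/190) + (0.056 + 0.47²/2)·0.5 = 0.1001 + 0.0832 = 0.1833
d₁ = 0.1833 / 0.3323 = 0.5516 which rounds to 0.55
N(d₁) = N(0.55) = 0.7088
Δ_put = N(d₁) − 1 = 0.7088 − 1 = -0.2912

-0.2912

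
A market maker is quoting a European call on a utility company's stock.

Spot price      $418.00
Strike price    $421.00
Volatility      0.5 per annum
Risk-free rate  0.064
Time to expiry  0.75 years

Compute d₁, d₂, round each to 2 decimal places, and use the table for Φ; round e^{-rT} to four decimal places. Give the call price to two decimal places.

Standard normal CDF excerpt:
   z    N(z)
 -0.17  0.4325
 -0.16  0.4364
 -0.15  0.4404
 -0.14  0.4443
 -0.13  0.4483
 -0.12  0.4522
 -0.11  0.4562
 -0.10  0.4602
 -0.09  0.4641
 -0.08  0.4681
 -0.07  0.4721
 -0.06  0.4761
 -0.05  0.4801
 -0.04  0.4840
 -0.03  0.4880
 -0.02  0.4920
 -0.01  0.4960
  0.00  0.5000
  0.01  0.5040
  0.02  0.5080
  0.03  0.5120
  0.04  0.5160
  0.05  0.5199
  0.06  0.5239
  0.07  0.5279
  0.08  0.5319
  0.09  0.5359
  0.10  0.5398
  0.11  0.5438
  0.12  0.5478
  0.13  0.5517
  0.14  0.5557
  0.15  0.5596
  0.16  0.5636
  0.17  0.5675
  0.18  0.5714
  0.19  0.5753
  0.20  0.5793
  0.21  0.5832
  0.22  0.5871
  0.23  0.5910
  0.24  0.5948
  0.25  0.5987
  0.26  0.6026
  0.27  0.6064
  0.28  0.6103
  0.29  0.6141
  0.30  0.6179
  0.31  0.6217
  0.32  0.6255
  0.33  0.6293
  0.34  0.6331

σ√T = 0.5·√0.75 = 0.4330
ln(S/K) + (r + σ²/2)T = ln(418/421) + (0.064 + 0.5²/2)·0.75 = -0.0072 + 0.1417 = 0.1346
d₁ = 0.1346 / 0.4330 = 0.3108 which rounds to 0.31
d₂ = d₁ − σ√T = 0.3108 − 0.4330 = -0.1222 which rounds to -0.12
e^(−rT) = e^(−0.064·0.75) = 0.9531
N(d₁) = N(0.31) = 0.6217;  N(d₂) = N(-0.12) = 0.4522
C = 418·0.6217 − 421·0.9531·0.4522 = 259.8706 − 181.4476 = 78.4230

$78.42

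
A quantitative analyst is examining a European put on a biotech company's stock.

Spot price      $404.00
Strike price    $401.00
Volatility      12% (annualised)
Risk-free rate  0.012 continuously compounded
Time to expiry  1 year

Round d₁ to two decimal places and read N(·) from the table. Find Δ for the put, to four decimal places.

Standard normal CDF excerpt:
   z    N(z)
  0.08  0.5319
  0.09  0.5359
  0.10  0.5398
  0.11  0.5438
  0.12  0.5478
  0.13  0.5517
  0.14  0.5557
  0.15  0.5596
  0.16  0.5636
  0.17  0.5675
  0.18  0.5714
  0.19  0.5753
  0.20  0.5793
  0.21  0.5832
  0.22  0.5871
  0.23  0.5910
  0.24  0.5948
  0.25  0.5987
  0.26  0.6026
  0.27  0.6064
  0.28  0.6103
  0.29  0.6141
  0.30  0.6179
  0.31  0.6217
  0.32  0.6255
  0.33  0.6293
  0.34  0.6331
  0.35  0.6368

T = 1;  σ√T = 0.1200
d₁ = [ln(404/401) + (0.012 + 0.12²/2)·1] / 0.1200 = [0.0075 + 0.0192] / 0.1200 = 0.2221 ≈ 0.22
N(d₁) = N(0.22) = 0.5871
Δ_put = N(d₁) − 1 = 0.5871 − 1 = -0.4129

-0.4129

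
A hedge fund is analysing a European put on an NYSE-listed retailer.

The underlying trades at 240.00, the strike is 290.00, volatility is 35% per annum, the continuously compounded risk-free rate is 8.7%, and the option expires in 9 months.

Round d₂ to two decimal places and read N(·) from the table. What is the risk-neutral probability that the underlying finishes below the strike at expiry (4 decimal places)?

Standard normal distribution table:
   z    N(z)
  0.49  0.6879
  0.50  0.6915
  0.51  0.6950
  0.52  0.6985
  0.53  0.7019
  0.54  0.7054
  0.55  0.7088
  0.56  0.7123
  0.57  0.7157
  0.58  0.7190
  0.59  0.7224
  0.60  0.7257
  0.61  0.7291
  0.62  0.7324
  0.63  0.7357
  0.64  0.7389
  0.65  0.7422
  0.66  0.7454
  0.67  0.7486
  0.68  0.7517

0.7123

σ√T = 0.35 × 0.8660 = 0.3031
d₁ = [ln(240/290) + (0.087 + ½·0.35²)·0.75] / (σ√T) = (-0.1892 + 0.1112) / 0.3031 = -0.2575 ⇒ -0.26
d₂ = -0.2575 − 0.3031 = -0.5606 ⇒ -0.56
Risk-neutral Pr[S_T < K] = N(−d₂) = N(0.56) = 0.7123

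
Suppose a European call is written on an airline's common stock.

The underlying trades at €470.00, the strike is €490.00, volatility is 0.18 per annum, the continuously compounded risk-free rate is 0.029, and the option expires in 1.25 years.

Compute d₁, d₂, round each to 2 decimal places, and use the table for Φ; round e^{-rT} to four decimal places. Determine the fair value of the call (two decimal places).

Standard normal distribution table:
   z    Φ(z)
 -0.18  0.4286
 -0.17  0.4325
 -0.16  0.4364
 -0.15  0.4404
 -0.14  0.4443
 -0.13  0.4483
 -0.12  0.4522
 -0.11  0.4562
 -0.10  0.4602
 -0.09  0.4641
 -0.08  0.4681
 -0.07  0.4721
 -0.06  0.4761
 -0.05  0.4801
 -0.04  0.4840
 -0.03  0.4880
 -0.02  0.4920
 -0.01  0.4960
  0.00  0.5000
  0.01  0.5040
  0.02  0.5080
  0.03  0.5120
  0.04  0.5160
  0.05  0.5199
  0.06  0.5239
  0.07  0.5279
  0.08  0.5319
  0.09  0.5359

€36.27

σ√T = 0.18·√1.25 = 0.2012
d₁ = [ln(470/490) + (0.029 + 0.18²/2)·1.25] / 0.2012 = [-0.0417 + 0.0565] / 0.2012 = 0.0737 ≈ 0.07
d₂ = d₁ − σ√T = 0.0737 − 0.2012 = -0.1276 ≈ -0.13
e^(−rT) = e^(−0.029·1.25) = 0.9644
N(d₁) = N(0.07) = 0.5279;  N(d₂) = N(-0.13) = 0.4483
C = 470·0.5279 − 490·0.9644·0.4483 = 248.1130 − 211.8469 = 36.2661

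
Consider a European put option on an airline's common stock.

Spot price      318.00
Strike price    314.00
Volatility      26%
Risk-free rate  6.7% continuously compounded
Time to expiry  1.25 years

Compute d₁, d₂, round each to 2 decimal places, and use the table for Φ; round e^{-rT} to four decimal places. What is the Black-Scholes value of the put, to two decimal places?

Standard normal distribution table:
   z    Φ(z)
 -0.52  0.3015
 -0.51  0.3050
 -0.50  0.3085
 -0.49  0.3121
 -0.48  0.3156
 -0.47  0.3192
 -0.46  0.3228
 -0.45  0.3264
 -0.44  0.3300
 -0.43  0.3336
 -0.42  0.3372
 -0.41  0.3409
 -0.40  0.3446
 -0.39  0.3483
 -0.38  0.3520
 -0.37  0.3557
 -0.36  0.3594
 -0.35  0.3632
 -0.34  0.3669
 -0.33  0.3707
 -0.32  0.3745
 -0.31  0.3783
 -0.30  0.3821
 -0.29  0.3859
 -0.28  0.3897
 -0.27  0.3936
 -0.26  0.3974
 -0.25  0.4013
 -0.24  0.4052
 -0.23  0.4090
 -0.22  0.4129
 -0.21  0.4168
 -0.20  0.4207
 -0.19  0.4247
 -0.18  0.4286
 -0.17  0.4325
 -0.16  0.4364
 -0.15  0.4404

σ√T = 0.26 × 1.1180 = 0.2907
d₁ = [ln(318/314) + (0.067 + ½·0.26²)·1.25] / (σ√T) = (0.0127 + 0.1260) / 0.2907 = 0.4770 → 0.48
d₂ = 0.4770 − 0.2907 = 0.1863 → 0.19
e^(−rT) = e^(−0.067·1.25) = 0.9197
N(−d₂) = N(-0.19) = 0.4247;  N(−d₁) = N(-0.48) = 0.3156
P = 314·0.9197·0.4247 − 318·0.3156 = 122.6473 − 100.3608 = 22.2865

22.29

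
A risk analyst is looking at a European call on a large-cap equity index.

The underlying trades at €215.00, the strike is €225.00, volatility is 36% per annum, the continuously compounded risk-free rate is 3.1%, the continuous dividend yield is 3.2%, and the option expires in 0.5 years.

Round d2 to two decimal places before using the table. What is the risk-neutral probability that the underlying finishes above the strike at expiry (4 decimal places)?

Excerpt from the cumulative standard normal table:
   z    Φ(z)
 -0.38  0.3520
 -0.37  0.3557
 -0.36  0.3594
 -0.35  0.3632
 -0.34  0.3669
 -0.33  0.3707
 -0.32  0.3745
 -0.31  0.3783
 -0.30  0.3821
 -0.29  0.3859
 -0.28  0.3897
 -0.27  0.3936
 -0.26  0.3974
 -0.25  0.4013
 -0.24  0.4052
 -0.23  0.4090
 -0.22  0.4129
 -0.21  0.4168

0.3783

σ√T = 0.36·√0.5 = 0.2546
d₁ = [ln(215/225) + (0.031 − 0.032 + ½·0.36²)·0.5] / (σ√T) = (-0.0455 + 0.0319) / 0.2546 = -0.0533 which rounds to -0.05
d₂ = -0.0533 − 0.2546 = -0.3078 which rounds to -0.31
Pr(exercise) under Q = N(d₂) = 0.3783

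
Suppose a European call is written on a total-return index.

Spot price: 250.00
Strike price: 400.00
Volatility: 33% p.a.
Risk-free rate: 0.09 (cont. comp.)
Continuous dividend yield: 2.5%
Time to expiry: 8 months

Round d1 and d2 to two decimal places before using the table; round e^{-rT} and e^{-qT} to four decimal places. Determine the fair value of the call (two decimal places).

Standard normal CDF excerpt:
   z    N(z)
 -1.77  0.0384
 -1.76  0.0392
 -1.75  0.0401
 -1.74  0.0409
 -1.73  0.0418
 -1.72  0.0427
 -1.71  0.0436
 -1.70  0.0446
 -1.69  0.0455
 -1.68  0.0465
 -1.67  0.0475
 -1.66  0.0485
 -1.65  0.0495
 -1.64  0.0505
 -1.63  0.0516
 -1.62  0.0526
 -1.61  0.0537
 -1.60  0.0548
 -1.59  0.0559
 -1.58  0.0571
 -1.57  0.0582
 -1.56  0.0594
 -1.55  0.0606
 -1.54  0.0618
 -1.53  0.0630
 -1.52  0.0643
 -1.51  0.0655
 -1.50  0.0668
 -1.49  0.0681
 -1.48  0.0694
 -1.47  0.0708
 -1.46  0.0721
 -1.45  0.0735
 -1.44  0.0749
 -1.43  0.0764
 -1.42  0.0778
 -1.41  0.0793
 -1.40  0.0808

σ√T = 0.33·√0.6667 = 0.2694
d₁ = [ln(250/400) + (0.09 − 0.025 + ½·0.33²)·0.6667] / (σ√T) = (-0.4700 + 0.0796) / 0.2694 = -1.4488 → -1.45
d₂ = -1.4488 − 0.2694 = -1.7182 → -1.72
exp(−qT) = exp(−0.025·0.6667) = 0.9835;  exp(−rT) = exp(−0.09·0.6667) = 0.9418
N(d₁) = N(-1.45) = 0.0735;  N(d₂) = N(-1.72) = 0.0427
C = 250·0.9835·0.0735 − 400·0.9418·0.0427 = 18.0718 − 16.0859 = 1.9859

1.99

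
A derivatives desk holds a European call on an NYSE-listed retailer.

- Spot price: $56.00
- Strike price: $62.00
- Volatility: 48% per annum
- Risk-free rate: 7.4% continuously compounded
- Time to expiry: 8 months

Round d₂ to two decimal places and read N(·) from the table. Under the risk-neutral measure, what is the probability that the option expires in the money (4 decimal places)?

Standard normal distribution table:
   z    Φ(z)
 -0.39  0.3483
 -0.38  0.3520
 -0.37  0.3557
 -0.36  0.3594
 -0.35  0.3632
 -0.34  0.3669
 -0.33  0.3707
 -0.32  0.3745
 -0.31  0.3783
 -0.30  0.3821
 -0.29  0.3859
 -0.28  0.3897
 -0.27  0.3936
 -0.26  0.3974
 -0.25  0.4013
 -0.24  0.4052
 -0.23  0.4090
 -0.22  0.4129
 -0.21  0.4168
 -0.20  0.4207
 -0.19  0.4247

σ√T = 0.48·√0.6667 = 0.3919
d₁ = [ln(56/62) + (0.074 + ½·0.48²)·0.6667] / (σ√T) = (-0.1018 + 0.1261) / 0.3919 = 0.0621 ≈ 0.06
d₂ = 0.0621 − 0.3919 = -0.3298 ≈ -0.33
Risk-neutral Pr[S_T > K] = N(d₂) = N(-0.33) = 0.3707

0.3707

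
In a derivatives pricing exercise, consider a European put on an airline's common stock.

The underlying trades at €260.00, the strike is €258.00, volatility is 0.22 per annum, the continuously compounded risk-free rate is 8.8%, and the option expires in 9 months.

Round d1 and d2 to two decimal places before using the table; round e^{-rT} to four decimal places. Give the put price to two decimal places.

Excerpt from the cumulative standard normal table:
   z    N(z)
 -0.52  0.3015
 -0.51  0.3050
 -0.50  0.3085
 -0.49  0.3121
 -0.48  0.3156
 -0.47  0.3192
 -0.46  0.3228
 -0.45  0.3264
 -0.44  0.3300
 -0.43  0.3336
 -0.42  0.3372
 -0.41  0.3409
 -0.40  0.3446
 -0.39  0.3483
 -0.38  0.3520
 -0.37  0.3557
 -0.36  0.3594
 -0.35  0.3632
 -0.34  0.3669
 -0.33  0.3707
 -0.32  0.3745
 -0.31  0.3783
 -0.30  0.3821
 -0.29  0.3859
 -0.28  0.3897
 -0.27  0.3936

σ√T = 0.22 × 0.8660 = 0.1905
ln(S/K) + (r + σ²/2)T = ln(260/258) + (0.088 + 0.22²/2)·0.75 = 0.0077 + 0.0842 = 0.0919
d₁ = 0.0919 / 0.1905 = 0.4822 → 0.48
d₂ = d₁ − σ√T = 0.4822 − 0.1905 = 0.2917 → 0.29
e^(−rT) = e^(−0.088·0.75) = 0.9361
N(−d₂) = N(-0.29) = 0.3859;  N(−d₁) = N(-0.48) = 0.3156
P = 258·0.9361·0.3859 − 260·0.3156 = 93.2002 − 82.0560 = 11.1442

€11.14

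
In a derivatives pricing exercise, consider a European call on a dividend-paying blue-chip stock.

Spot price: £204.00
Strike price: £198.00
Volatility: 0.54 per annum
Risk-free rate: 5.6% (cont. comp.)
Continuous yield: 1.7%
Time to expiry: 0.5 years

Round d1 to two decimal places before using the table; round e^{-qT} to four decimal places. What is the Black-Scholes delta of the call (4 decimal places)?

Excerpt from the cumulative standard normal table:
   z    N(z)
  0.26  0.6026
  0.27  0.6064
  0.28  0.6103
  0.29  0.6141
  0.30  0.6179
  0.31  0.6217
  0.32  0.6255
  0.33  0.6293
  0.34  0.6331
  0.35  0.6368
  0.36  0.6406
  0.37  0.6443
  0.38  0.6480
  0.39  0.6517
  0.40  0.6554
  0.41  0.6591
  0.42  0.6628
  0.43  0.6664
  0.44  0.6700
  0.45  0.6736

σ√T = 0.54·√0.5 = 0.3818
d₁ = [ln(204/198) + (0.056 − 0.017 + 0.54²/2)·0.5] / 0.3818 = [0.0299 + 0.0924] / 0.3818 = 0.3202 which rounds to 0.32
N(d₁) = N(0.32) = 0.6255
Δ_call = exp(−qT)·N(d₁) = 0.9915·0.6255 = 0.6202

0.6202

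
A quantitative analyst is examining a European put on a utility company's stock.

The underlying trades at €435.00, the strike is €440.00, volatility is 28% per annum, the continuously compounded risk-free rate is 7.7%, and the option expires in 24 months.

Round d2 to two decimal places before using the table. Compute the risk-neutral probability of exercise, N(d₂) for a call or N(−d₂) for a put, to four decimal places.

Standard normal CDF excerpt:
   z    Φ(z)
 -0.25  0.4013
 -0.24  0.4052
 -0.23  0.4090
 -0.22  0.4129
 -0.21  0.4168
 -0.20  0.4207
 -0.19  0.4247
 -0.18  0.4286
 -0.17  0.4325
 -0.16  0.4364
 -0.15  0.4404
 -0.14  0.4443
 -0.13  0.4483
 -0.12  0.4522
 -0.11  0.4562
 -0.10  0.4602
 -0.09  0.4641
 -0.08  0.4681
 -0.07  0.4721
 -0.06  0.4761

0.4364

σ√T = 0.28 × 1.4142 = 0.3960
d₁ = [ln(435/440) + (0.077 + 0.28²/2)·2] / 0.3960 = [-0.0114 + 0.2324] / 0.3960 = 0.5580 ⇒ 0.56
d₂ = d₁ − σ√T = 0.5580 − 0.3960 = 0.1621 ⇒ 0.16
Risk-neutral Pr[S_T < K] = N(−d₂) = N(-0.16) = 0.4364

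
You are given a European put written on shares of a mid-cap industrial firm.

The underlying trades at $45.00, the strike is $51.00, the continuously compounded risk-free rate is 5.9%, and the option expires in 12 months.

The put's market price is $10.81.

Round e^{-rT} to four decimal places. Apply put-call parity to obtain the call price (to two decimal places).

exp(−rT) = exp(−0.059·1) = 0.9427
Put-call parity: C − P = S − K·e^(−rT) = 45 − 51·0.9427 = 45 − 48.0777 = -3.0777
C = P + (C − P) = 10.81 + (-3.0777) = 7.7323

$7.73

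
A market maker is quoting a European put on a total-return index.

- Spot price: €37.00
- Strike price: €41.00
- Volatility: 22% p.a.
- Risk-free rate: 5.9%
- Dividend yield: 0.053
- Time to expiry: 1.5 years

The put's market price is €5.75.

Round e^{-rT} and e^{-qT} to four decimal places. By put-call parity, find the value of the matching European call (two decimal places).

e^(−qT) = e^(−0.053·1.5) = 0.9236;  e^(−rT) = e^(−0.059·1.5) = 0.9153
Put-call parity: C − P = S·e^(−qT) − K·e^(−rT) = 37·0.9236 − 41·0.9153 = 34.1732 − 37.5273 = -3.3541
C = P + (C − P) = 5.75 + (-3.3541) = 2.3959

€2.40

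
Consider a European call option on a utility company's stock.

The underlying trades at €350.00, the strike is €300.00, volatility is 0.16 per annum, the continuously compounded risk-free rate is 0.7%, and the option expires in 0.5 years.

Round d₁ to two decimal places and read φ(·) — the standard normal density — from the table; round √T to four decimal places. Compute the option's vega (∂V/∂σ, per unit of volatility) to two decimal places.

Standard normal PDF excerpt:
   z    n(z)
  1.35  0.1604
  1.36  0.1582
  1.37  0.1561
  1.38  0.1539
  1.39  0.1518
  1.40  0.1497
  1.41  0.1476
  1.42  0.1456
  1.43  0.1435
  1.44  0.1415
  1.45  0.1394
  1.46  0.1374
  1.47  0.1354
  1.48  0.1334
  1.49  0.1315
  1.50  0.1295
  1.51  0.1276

T = 0.5;  σ√T = 0.1131
d₁ = [ln(350/300) + (0.007 + 0.16²/2)·0.5] / 0.1131 = [0.1542 + 0.0099] / 0.1131 = 1.4500 → 1.45
√T = √0.5 = 0.7071
φ(d₁) = φ(1.45) = 0.1394
vega = S·φ(d₁)·√T = 350·0.1394·0.7071 = 34.4994

34.50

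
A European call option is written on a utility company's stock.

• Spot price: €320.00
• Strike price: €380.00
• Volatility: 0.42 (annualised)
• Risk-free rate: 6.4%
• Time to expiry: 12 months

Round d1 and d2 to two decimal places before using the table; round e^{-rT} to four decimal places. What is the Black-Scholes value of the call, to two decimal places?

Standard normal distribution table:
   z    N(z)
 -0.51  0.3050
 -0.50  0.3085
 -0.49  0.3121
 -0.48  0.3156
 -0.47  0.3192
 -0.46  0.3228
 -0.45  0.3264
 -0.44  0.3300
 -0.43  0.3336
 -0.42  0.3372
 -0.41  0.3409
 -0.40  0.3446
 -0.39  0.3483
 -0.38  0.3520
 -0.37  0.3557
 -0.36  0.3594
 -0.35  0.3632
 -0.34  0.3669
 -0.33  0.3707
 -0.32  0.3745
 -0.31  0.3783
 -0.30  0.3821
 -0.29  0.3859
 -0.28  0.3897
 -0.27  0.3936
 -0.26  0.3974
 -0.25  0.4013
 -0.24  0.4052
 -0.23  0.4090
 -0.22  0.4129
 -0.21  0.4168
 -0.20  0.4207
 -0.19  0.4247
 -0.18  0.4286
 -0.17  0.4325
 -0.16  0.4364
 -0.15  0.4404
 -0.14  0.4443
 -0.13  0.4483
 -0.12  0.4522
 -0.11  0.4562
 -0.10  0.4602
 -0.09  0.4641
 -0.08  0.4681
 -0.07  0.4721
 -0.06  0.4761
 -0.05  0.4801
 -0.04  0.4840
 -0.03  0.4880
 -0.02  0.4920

σ√T = 0.42·√1 = 0.4200
d₁ = [ln(320/380) + (0.064 + 0.42²/2)·1] / 0.4200 = [-0.1719 + 0.1522] / 0.4200 = -0.0468 → -0.05
d₂ = d₁ − σ√T = -0.0468 − 0.4200 = -0.4668 → -0.47
exp(−rT) = exp(−0.064·1) = 0.9380
C = 320·N(-0.05) − 380·0.9380·N(-0.47) = 320·0.4801 − 380·0.9380·0.3192 = 153.6320 − 113.7756 = 39.8564

€39.86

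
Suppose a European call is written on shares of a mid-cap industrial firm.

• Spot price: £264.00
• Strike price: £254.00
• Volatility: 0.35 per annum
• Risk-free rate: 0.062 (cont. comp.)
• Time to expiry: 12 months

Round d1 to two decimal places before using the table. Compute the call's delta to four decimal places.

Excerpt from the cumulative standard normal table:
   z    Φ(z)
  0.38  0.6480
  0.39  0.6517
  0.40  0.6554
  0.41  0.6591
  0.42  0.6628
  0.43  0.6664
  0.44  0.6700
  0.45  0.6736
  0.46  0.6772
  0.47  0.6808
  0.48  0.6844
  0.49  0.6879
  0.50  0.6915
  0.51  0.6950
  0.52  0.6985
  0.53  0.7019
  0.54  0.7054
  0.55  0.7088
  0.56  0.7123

σ√T = 0.35·√1 = 0.3500
ln(S/K) + (r + σ²/2)T = ln(264/254) + (0.062 + 0.35²/2)·1 = 0.0386 + 0.1232 = 0.1619
d₁ = 0.1619 / 0.3500 = 0.4625 → 0.46
N(d₁) = N(0.46) = 0.6772
Δ_call = N(d₁) = 0.6772

0.6772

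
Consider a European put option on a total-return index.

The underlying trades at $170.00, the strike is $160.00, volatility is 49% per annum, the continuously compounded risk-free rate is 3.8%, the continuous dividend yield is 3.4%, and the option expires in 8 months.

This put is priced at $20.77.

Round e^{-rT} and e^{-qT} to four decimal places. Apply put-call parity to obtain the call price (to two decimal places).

$30.96

exp(−qT) = exp(−0.034·0.6667) = 0.9776;  exp(−rT) = exp(−0.038·0.6667) = 0.9750
Put-call parity: C − P = S·e^(−qT) − K·e^(−rT) = 170·0.9776 − 160·0.9750 = 166.1920 − 156.0000 = 10.1920
C = P + (C − P) = 20.77 + (10.1920) = 30.9620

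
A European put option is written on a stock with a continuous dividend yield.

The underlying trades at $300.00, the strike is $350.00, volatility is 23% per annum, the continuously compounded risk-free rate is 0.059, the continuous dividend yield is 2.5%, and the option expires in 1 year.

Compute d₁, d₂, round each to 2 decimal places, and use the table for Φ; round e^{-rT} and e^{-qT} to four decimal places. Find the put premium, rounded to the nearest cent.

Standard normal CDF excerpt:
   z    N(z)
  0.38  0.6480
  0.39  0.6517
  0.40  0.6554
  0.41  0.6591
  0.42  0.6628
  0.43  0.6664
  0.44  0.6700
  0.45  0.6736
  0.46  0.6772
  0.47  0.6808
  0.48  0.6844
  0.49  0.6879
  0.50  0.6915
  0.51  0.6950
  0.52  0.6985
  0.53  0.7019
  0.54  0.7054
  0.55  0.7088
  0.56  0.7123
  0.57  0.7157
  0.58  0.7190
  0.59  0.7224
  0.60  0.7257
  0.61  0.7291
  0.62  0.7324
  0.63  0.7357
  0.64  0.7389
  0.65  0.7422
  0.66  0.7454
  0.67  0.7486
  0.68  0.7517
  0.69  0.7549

$50.95

σ√T = 0.23 × 1.0000 = 0.2300
d₁ = [ln(300/350) + (0.059 − 0.025 + 0.23²/2)·1] / 0.2300 = [-0.1542 + 0.0604] / 0.2300 = -0.4074 ≈ -0.41
d₂ = d₁ − σ√T = -0.4074 − 0.2300 = -0.6374 ≈ -0.64
e^(−qT) = e^(−0.025·1) = 0.9753;  e^(−rT) = e^(−0.059·1) = 0.9427
N(−d₂) = N(0.64) = 0.7389;  N(−d₁) = N(0.41) = 0.6591
P = 350·0.9427·0.7389 − 300·0.9753·0.6591 = 243.7964 − 192.8461 = 50.9503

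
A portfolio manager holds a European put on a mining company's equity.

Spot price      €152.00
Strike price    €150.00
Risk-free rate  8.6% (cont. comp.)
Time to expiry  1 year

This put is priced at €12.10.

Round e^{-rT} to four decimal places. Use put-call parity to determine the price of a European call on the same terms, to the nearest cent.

exp(−rT) = exp(−0.086·1) = 0.9176
Put-call parity: C − P = S − K·e^(−rT) = 152 − 150·0.9176 = 152 − 137.6400 = 14.3600
C = P + (C − P) = 12.10 + (14.3600) = 26.4600

€26.46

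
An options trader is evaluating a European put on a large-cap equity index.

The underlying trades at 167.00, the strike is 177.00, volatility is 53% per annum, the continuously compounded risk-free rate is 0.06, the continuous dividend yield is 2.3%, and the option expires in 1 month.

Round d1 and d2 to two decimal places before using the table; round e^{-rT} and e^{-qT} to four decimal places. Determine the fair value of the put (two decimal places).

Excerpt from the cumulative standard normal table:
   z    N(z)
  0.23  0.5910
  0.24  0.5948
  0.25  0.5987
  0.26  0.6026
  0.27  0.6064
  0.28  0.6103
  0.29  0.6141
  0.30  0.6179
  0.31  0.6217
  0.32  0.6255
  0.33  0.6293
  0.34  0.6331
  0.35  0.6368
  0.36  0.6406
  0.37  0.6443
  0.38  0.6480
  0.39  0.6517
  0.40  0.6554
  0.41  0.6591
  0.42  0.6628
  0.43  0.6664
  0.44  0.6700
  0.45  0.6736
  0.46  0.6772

16.27

T = 0.08333;  σ√T = 0.1530
d₁ = [ln(167/177) + (0.06 − 0.023 + 0.53²/2)·0.08333] / 0.1530 = [-0.0582 + 0.0148] / 0.1530 = -0.2835 → -0.28
d₂ = d₁ − σ√T = -0.2835 − 0.1530 = -0.4365 → -0.44
e^(−qT) = e^(−0.023·0.08333) = 0.9981;  e^(−rT) = e^(−0.06·0.08333) = 0.9950
P = 177·0.9950·N(0.44) − 167·0.9981·N(0.28) = 177·0.9950·0.6700 − 167·0.9981·0.6103 = 117.9971 − 101.7265 = 16.2706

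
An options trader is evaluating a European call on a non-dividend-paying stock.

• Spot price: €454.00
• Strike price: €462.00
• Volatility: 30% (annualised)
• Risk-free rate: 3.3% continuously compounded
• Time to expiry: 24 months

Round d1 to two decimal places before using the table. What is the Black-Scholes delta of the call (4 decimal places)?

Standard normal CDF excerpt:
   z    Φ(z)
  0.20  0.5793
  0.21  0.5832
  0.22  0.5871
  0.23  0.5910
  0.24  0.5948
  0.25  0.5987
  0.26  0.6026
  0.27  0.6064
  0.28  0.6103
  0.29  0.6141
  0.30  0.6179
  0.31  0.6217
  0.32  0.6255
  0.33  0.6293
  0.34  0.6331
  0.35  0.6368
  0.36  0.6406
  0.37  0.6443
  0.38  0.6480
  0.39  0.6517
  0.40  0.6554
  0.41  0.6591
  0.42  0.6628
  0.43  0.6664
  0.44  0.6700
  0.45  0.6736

0.6293

T = 2;  σ√T = 0.4243
d₁ = [ln(454/462) + (0.033 + 0.3²/2)·2] / 0.4243 = [-0.0175 + 0.1560] / 0.4243 = 0.3265 which rounds to 0.33
N(d₁) = N(0.33) = 0.6293
Δ_call = N(d₁) = 0.6293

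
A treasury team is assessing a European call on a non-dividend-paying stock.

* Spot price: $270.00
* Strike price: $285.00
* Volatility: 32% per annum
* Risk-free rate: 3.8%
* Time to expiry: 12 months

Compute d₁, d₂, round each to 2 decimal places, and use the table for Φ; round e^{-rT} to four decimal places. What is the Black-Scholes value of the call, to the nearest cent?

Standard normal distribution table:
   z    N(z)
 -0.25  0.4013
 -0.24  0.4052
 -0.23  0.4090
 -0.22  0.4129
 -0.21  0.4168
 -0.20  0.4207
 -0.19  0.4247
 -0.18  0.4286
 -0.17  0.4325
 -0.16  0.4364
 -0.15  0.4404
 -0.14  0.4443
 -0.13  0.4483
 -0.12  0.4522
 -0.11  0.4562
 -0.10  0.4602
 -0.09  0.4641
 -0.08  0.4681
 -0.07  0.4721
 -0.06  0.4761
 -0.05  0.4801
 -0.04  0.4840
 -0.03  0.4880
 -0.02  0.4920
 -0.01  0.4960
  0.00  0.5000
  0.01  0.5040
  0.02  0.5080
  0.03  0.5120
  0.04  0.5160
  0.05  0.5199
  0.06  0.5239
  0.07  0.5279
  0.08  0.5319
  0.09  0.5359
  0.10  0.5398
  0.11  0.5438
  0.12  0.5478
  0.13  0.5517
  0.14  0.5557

σ√T = 0.32 × 1.0000 = 0.3200
ln(S/K) + (r + σ²/2)T = ln(270/285) + (0.038 + 0.32²/2)·1 = -0.0541 + 0.0892 = 0.0351
d₁ = 0.0351 / 0.3200 = 0.1098 ≈ 0.11
d₂ = d₁ − σ√T = 0.1098 − 0.3200 = -0.2102 ≈ -0.21
exp(−rT) = exp(−0.038·1) = 0.9627
N(d₁) = N(0.11) = 0.5438;  N(d₂) = N(-0.21) = 0.4168
C = 270·0.5438 − 285·0.9627·0.4168 = 146.8260 − 114.3572 = 32.4688

$32.47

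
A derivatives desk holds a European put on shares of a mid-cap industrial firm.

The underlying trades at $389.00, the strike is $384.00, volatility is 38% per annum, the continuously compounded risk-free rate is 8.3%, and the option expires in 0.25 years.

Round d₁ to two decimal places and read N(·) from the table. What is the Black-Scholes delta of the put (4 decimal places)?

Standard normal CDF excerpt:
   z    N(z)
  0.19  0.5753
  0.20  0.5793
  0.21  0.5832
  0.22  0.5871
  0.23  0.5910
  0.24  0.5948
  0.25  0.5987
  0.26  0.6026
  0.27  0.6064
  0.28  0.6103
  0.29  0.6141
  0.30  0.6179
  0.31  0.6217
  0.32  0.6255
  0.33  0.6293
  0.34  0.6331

σ√T = 0.38·√0.25 = 0.1900
d₁ = [ln(389/384) + (0.083 + ½·0.38²)·0.25] / (σ√T) = (0.0129 + 0.0388) / 0.1900 = 0.2723 → 0.27
N(d₁) = N(0.27) = 0.6064
Δ_put = N(d₁) − 1 = 0.6064 − 1 = -0.3936

-0.3936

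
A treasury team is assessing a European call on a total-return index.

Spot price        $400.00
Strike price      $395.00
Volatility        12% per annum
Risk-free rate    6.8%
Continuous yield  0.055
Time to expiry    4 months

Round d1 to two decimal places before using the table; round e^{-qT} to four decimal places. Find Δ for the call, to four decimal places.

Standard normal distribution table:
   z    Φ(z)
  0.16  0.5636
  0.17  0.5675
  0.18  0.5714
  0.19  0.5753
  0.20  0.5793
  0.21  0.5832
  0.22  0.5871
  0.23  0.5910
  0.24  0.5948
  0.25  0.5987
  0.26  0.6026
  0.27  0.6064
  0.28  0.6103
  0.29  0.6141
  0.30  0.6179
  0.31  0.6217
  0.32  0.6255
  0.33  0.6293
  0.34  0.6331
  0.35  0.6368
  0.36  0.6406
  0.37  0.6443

0.5992

σ√T = 0.12 × 0.5774 = 0.0693
d₁ = [ln(400/395) + (0.068 − 0.055 + 0.12²/2)·0.3333] / 0.0693 = [0.0126 + 0.0067] / 0.0693 = 0.2787 which rounds to 0.28
N(d₁) = N(0.28) = 0.6103
Δ_call = exp(−qT)·N(d₁) = 0.9818·0.6103 = 0.5992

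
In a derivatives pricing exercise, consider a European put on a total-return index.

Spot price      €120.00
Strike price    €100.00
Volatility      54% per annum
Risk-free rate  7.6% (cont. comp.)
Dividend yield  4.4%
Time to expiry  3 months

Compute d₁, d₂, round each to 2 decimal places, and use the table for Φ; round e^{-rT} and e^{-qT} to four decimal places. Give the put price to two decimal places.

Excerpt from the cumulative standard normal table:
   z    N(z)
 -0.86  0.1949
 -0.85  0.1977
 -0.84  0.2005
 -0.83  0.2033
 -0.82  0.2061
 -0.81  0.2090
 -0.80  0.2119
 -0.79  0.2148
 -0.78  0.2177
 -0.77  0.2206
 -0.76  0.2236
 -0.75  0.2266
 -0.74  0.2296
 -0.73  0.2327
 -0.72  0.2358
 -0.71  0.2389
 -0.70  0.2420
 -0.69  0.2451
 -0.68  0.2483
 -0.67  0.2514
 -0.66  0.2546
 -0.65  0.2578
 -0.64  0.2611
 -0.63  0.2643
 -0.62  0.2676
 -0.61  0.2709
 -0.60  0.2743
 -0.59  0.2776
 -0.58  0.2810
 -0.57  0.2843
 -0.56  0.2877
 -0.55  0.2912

€4.10

σ√T = 0.54·√0.25 = 0.2700
d₁ = [ln(120/100) + (0.076 − 0.044 + 0.54²/2)·0.25] / 0.2700 = [0.1823 + 0.0445] / 0.2700 = 0.8399 → 0.84
d₂ = d₁ − σ√T = 0.8399 − 0.2700 = 0.5699 → 0.57
e^(−qT) = e^(−0.044·0.25) = 0.9891;  e^(−rT) = e^(−0.076·0.25) = 0.9812
N(−d₂) = N(-0.57) = 0.2843;  N(−d₁) = N(-0.84) = 0.2005
P = 100·0.9812·0.2843 − 120·0.9891·0.2005 = 27.8955 − 23.7977 = 4.0978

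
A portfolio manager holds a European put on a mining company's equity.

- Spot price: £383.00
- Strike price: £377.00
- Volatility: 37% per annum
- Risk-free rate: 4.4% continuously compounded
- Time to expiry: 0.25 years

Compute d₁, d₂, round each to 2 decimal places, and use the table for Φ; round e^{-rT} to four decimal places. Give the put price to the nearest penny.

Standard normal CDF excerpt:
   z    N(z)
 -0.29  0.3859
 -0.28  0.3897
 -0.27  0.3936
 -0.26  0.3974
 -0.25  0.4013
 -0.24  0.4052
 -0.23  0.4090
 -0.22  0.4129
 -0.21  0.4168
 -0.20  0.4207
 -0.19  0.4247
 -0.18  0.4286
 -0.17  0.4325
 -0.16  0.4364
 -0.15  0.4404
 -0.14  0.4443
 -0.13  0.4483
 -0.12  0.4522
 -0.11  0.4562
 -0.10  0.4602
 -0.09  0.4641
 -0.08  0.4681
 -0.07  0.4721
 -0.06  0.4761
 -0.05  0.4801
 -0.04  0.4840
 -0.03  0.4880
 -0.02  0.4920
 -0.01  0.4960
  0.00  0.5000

£23.83

T = 0.25;  σ√T = 0.1850
d₁ = [ln(383/377) + (0.044 + 0.37²/2)·0.25] / 0.1850 = [0.0158 + 0.0281] / 0.1850 = 0.2373 which rounds to 0.24
d₂ = d₁ − σ√T = 0.2373 − 0.1850 = 0.0523 which rounds to 0.05
e^(−rT) = e^(−0.044·0.25) = 0.9891
P = 377·0.9891·N(-0.05) − 383·N(-0.24) = 377·0.9891·0.4801 − 383·0.4052 = 179.0248 − 155.1916 = 23.8332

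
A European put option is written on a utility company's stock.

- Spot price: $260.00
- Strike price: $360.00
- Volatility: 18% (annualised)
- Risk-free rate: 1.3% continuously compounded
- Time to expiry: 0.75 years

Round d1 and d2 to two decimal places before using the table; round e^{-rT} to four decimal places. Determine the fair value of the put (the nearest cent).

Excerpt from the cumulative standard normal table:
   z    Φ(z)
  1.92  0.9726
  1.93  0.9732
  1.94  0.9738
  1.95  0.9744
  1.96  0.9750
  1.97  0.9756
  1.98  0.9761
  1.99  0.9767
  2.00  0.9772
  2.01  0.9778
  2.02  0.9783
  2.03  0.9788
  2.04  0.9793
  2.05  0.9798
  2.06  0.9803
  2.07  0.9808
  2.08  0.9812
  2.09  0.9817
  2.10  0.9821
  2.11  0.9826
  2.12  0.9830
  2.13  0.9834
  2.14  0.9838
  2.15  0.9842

$96.78

σ√T = 0.18 × 0.8660 = 0.1559
d₁ = [ln(260/360) + (0.013 + 0.18²/2)·0.75] / 0.1559 = [-0.3254 + 0.0219] / 0.1559 = -1.9471 ≈ -1.95
d₂ = d₁ − σ√T = -1.9471 − 0.1559 = -2.1030 ≈ -2.10
exp(−rT) = exp(−0.013·0.75) = 0.9903
P = 360·0.9903·N(2.10) − 260·N(1.95) = 360·0.9903·0.9821 − 260·0.9744 = 350.1265 − 253.3440 = 96.7825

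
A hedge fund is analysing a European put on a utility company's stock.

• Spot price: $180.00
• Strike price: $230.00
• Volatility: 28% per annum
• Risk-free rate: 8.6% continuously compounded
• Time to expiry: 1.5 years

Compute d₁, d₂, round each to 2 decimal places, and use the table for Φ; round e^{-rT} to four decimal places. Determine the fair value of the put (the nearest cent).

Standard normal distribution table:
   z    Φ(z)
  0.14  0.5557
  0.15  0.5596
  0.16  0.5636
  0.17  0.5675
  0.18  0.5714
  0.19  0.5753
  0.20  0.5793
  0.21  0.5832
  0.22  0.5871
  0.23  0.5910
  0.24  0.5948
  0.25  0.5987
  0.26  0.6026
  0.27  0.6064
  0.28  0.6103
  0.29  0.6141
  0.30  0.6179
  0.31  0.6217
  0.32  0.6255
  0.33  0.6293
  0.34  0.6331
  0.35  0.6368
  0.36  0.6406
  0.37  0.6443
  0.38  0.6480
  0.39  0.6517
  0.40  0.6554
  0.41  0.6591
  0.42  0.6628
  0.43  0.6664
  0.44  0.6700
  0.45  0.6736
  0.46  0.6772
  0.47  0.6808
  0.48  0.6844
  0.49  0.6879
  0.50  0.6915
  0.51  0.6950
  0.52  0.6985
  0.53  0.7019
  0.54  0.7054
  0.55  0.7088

σ√T = 0.28·√1.5 = 0.3429
d₁ = [ln(180/230) + (0.086 + 0.28²/2)·1.5] / 0.3429 = [-0.2451 + 0.1878] / 0.3429 = -0.1672 which rounds to -0.17
d₂ = d₁ − σ√T = -0.1672 − 0.3429 = -0.5101 which rounds to -0.51
e^(−rT) = e^(−0.086·1.5) = 0.8790
N(−d₂) = N(0.51) = 0.6950;  N(−d₁) = N(0.17) = 0.5675
P = 230·0.8790·0.6950 − 180·0.5675 = 140.5081 − 102.1500 = 38.3581

$38.36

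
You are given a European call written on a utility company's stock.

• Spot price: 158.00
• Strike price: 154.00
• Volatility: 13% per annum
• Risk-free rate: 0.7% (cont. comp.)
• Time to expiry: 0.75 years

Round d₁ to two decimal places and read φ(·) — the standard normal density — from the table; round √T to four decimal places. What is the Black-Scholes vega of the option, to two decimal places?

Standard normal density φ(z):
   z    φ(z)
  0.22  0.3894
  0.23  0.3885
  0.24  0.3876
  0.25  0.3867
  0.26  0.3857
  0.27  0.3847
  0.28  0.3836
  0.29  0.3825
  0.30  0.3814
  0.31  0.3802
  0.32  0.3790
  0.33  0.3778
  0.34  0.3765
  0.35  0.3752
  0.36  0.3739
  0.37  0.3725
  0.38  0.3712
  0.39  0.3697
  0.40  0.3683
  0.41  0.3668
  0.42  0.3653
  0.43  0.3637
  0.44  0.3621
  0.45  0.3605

σ√T = 0.13 × 0.8660 = 0.1126
ln(S/K) + (r + σ²/2)T = ln(158/154) + (0.007 + 0.13²/2)·0.75 = 0.0256 + 0.0116 = 0.0372
d₁ = 0.0372 / 0.1126 = 0.3307 → 0.33
√T = √0.75 = 0.8660
φ(d₁) = φ(0.33) = 0.3778
vega = S·φ(d₁)·√T = 158·0.3778·0.8660 = 51.6936
(The put has the same vega.)

51.69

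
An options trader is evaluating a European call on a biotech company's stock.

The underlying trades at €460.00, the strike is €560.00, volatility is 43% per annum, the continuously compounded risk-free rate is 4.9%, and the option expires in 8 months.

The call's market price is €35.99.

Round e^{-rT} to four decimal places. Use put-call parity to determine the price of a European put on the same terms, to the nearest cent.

€118.01

exp(−rT) = exp(−0.049·0.6667) = 0.9679
Put-call parity: C − P = S − K·e^(−rT) = 460 − 560·0.9679 = 460 − 542.0240 = -82.0240
P = C − (C − P) = 35.99 − (-82.0240) = 118.0140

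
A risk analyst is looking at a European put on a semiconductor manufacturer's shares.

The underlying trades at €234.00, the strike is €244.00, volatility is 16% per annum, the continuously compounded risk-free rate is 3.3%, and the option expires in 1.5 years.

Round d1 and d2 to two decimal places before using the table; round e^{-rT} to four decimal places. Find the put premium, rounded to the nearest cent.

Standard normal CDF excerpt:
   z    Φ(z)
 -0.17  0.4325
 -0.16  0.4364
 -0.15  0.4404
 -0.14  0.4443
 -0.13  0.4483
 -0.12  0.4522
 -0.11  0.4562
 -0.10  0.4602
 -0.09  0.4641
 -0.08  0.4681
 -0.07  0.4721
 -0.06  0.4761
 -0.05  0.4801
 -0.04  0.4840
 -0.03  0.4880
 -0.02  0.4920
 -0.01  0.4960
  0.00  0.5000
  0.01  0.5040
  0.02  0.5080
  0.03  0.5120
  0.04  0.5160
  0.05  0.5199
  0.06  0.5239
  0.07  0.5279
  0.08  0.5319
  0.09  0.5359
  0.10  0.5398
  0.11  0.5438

€17.69

T = 1.5;  σ√T = 0.1960
d₁ = [ln(234/244) + (0.033 + ½·0.16²)·1.5] / (σ√T) = (-0.0418 + 0.0687) / 0.1960 = 0.1370 → 0.14
d₂ = 0.1370 − 0.1960 = -0.0589 → -0.06
e^(−rT) = e^(−0.033·1.5) = 0.9517
N(−d₂) = N(0.06) = 0.5239;  N(−d₁) = N(-0.14) = 0.4443
P = 244·0.9517·0.5239 − 234·0.4443 = 121.6573 − 103.9662 = 17.6911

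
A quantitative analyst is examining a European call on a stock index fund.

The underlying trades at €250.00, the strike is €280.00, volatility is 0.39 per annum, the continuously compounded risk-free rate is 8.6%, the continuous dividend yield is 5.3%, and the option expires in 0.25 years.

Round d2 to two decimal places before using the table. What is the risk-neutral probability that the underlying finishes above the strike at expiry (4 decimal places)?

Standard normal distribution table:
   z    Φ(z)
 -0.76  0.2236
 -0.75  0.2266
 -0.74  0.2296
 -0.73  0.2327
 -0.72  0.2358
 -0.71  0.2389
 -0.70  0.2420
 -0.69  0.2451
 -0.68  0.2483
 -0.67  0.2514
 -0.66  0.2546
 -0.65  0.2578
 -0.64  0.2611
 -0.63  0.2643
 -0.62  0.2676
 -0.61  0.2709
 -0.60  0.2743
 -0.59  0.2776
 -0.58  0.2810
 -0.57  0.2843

0.2611

T = 0.25;  σ√T = 0.1950
d₁ = [ln(250/280) + (0.086 − 0.053 + 0.39²/2)·0.25] / 0.1950 = [-0.1133 + 0.0273] / 0.1950 = -0.4414 ≈ -0.44
d₂ = d₁ − σ√T = -0.4414 − 0.1950 = -0.6364 ≈ -0.64
Risk-neutral Pr[S_T > K] = N(d₂) = N(-0.64) = 0.2611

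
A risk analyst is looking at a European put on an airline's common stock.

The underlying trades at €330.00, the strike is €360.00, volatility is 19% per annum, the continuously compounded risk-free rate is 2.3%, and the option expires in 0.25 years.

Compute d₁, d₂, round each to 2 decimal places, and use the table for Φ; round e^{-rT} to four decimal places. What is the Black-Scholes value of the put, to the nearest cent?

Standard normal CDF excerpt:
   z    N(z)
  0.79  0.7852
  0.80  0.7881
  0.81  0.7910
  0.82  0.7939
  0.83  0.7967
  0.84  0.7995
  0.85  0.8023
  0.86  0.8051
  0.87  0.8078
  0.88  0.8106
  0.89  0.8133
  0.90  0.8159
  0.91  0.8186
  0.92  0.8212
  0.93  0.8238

€31.02

T = 0.25;  σ√T = 0.0950
d₁ = [ln(330/360) + (0.023 + ½·0.19²)·0.25] / (σ√T) = (-0.0870 + 0.0103) / 0.0950 = -0.8079 which rounds to -0.81
d₂ = -0.8079 − 0.0950 = -0.9029 which rounds to -0.90
exp(−rT) = exp(−0.023·0.25) = 0.9943
N(−d₂) = N(0.90) = 0.8159;  N(−d₁) = N(0.81) = 0.7910
P = 360·0.9943·0.8159 − 330·0.7910 = 292.0498 − 261.0300 = 31.0198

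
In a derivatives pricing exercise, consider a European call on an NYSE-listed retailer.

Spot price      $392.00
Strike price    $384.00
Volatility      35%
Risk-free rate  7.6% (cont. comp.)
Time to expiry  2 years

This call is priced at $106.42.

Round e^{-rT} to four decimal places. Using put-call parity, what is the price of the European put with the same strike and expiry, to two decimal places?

e^(−rT) = e^(−0.076·2) = 0.8590
Put-call parity: C − P = S − K·e^(−rT) = 392 − 384·0.8590 = 392 − 329.8560 = 62.1440
P = C − (C − P) = 106.42 − (62.1440) = 44.2760

$44.28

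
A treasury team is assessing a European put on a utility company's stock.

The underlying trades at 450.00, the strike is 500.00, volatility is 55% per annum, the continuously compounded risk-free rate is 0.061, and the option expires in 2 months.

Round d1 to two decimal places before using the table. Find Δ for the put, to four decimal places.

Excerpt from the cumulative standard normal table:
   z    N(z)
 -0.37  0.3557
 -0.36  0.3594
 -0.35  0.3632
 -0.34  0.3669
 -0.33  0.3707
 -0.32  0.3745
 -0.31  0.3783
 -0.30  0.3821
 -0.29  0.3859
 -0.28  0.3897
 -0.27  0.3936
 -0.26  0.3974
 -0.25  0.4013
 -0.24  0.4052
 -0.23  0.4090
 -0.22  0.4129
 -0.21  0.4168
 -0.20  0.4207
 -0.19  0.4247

σ√T = 0.55 × 0.4082 = 0.2245
ln(S/K) + (r + σ²/2)T = ln(450/500) + (0.061 + 0.55²/2)·0.1667 = -0.1054 + 0.0354 = -0.0700
d₁ = -0.0700 / 0.2245 = -0.3117 ≈ -0.31
N(d₁) = N(-0.31) = 0.3783
Δ_put = N(d₁) − 1 = 0.3783 − 1 = -0.6217

-0.6217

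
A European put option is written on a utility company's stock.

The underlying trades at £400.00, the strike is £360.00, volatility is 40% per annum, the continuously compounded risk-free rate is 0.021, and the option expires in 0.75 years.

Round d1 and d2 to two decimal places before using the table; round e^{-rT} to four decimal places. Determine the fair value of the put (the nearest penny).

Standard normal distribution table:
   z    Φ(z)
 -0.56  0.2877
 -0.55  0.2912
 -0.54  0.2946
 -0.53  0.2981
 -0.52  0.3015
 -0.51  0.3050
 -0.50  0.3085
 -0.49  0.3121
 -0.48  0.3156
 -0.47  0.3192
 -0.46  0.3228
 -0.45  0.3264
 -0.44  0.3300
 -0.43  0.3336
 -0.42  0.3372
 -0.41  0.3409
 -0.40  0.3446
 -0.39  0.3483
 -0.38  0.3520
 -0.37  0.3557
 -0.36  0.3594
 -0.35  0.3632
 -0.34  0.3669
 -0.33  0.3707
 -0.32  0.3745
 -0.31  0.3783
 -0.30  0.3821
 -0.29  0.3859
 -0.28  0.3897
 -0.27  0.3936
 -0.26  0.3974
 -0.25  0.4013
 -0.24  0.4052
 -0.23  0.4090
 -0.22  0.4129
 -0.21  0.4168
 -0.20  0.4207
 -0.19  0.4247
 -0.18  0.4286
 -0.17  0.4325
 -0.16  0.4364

T = 0.75;  σ√T = 0.3464
d₁ = [ln(400/360) + (0.021 + ½·0.4²)·0.75] / (σ√T) = (0.1054 + 0.0758) / 0.3464 = 0.5228 which rounds to 0.52
d₂ = 0.5228 − 0.3464 = 0.1764 which rounds to 0.18
e^(−rT) = e^(−0.021·0.75) = 0.9844
P = 360·0.9844·N(-0.18) − 400·N(-0.52) = 360·0.9844·0.4286 − 400·0.3015 = 151.8890 − 120.6000 = 31.2890

£31.29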